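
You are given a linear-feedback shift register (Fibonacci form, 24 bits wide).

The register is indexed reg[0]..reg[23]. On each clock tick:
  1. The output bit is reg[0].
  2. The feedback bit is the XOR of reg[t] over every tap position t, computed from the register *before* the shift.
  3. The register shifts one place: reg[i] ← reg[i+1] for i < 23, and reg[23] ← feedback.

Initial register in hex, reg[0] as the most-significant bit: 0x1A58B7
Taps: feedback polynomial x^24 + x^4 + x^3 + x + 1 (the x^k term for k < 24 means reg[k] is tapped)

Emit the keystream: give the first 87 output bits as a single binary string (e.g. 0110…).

step | reg (before) | out | fb
   0 | 000110100101100010110111 | 0 | 0
   1 | 001101001011000101101110 | 0 | 1
   2 | 011010010110001011011101 | 0 | 0
   3 | 110100101100010110111010 | 1 | 1
   4 | 101001011000101101110101 | 1 | 1
   5 | 010010110001011011101011 | 0 | 0
   6 | 100101100010110111010110 | 1 | 0
   7 | 001011000101101110101100 | 0 | 1
   8 | 010110001011011101011001 | 0 | 1
   9 | 101100010110111010110011 | 1 | 0
  10 | 011000101101110101100110 | 0 | 1
  11 | 110001011011101011001101 | 1 | 0
  12 | 100010110111010110011010 | 1 | 0
  13 | 000101101110101100110100 | 0 | 1
  14 | 001011011101011001101001 | 0 | 1
  15 | 010110111010110011010011 | 0 | 1
  16 | 101101110101100110100111 | 1 | 0
  17 | 011011101011001101001110 | 0 | 0
  18 | 110111010110011010011100 | 1 | 0
  19 | 101110101100110100111000 | 1 | 1
  20 | 011101011001101001110001 | 0 | 0
  21 | 111010110011010011100010 | 1 | 1
  22 | 110101100110100111000101 | 1 | 1
  23 | 101011001101001110001011 | 1 | 0
  24 | 010110011010011100010110 | 0 | 1
  25 | 101100110100111000101101 | 1 | 0
  26 | 011001101001110001011010 | 0 | 1
  27 | 110011010011100010110101 | 1 | 1
  28 | 100110100111000101101011 | 1 | 1
  29 | 001101001110001011010111 | 0 | 1
  30 | 011010011100010110101111 | 0 | 0
  31 | 110100111000101101011110 | 1 | 1
  32 | 101001110001011010111101 | 1 | 1
  33 | 010011100010110101111011 | 0 | 0
  34 | 100111000101101011110110 | 1 | 1
  35 | 001110001011010111101101 | 0 | 0
  36 | 011100010110101111011010 | 0 | 0
  37 | 111000101101011110110100 | 1 | 0
  38 | 110001011010111101101000 | 1 | 0
  39 | 100010110101111011010000 | 1 | 0
  40 | 000101101011110110100000 | 0 | 1
  41 | 001011010111101101000001 | 0 | 1
  42 | 010110101111011010000011 | 0 | 1
  43 | 101101011110110100000111 | 1 | 0
  44 | 011010111101101000001110 | 0 | 0
  45 | 110101111011010000011100 | 1 | 1
  46 | 101011110110100000111001 | 1 | 0
  47 | 010111101101000001110010 | 0 | 1
  48 | 101111011010000011100101 | 1 | 1
  49 | 011110110100000111001011 | 0 | 1
  50 | 111101101000001110010111 | 1 | 1
  51 | 111011010000011100101111 | 1 | 1
  52 | 110110100000111001011111 | 1 | 0
  53 | 101101000001110010111110 | 1 | 0
  54 | 011010000011100101111100 | 0 | 0
  55 | 110100000111001011111000 | 1 | 1
  56 | 101000001110010111110001 | 1 | 1
  57 | 010000011100101111100011 | 0 | 1
  58 | 100000111001011111000111 | 1 | 1
  59 | 000001110010111110001111 | 0 | 0
  60 | 000011100101111100011110 | 0 | 1
  61 | 000111001011111000111101 | 0 | 0
  62 | 001110010111110001111010 | 0 | 0
  63 | 011100101111100011110100 | 0 | 0
  64 | 111001011111000111101000 | 1 | 0
  65 | 110010111110001111010000 | 1 | 1
  66 | 100101111100011110100001 | 1 | 0
  67 | 001011111000111101000010 | 0 | 1
  68 | 010111110001111010000101 | 0 | 1
  69 | 101111100011110100001011 | 1 | 1
  70 | 011111000111101000010111 | 0 | 1
  71 | 111110001111010000101111 | 1 | 0
  72 | 111100011110100001011110 | 1 | 1
  73 | 111000111101000010111101 | 1 | 0
  74 | 110001111010000101111010 | 1 | 0
  75 | 100011110100001011110100 | 1 | 0
  76 | 000111101000010111101000 | 0 | 0
  77 | 001111010000101111010000 | 0 | 0
  78 | 011110100001011110100000 | 0 | 1
  79 | 111101000010111101000001 | 1 | 1
  80 | 111010000101111010000011 | 1 | 1
  81 | 110100001011110100000111 | 1 | 1
  82 | 101000010111101000001111 | 1 | 1
  83 | 010000101111010000011111 | 0 | 1
  84 | 100001011110100000111111 | 1 | 1
  85 | 000010111101000001111111 | 0 | 1
  86 | 000101111010000011111111 | 0 | 1

000110100101100010110111010110011010011100010110101111011010000011100101111100011110100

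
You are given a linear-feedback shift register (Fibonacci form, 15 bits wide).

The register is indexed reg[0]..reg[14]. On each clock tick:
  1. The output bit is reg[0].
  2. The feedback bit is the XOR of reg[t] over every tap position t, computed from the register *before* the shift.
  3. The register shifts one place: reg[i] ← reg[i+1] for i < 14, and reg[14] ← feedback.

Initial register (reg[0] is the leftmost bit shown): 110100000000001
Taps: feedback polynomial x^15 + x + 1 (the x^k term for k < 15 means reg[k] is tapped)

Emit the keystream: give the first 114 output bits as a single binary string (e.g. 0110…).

110100000000001011100000000011100100000000100101100000001101110100000010110011100000111010100100001001111101100011

step | reg (before) | out | fb
   0 | 110100000000001 | 1 | 0
   1 | 101000000000010 | 1 | 1
   2 | 010000000000101 | 0 | 1
   3 | 100000000001011 | 1 | 1
   4 | 000000000010111 | 0 | 0
   5 | 000000000101110 | 0 | 0
   6 | 000000001011100 | 0 | 0
   7 | 000000010111000 | 0 | 0
   8 | 000000101110000 | 0 | 0
   9 | 000001011100000 | 0 | 0
  10 | 000010111000000 | 0 | 0
  11 | 000101110000000 | 0 | 0
  12 | 001011100000000 | 0 | 0
  13 | 010111000000000 | 0 | 1
  14 | 101110000000001 | 1 | 1
  15 | 011100000000011 | 0 | 1
  16 | 111000000000111 | 1 | 0
  17 | 110000000001110 | 1 | 0
  18 | 100000000011100 | 1 | 1
  19 | 000000000111001 | 0 | 0
  20 | 000000001110010 | 0 | 0
  21 | 000000011100100 | 0 | 0
  22 | 000000111001000 | 0 | 0
  23 | 000001110010000 | 0 | 0
  24 | 000011100100000 | 0 | 0
  25 | 000111001000000 | 0 | 0
  26 | 001110010000000 | 0 | 0
  27 | 011100100000000 | 0 | 1
  28 | 111001000000001 | 1 | 0
  29 | 110010000000010 | 1 | 0
  30 | 100100000000100 | 1 | 1
  31 | 001000000001001 | 0 | 0
  32 | 010000000010010 | 0 | 1
  33 | 100000000100101 | 1 | 1
  34 | 000000001001011 | 0 | 0
  35 | 000000010010110 | 0 | 0
  36 | 000000100101100 | 0 | 0
  37 | 000001001011000 | 0 | 0
  38 | 000010010110000 | 0 | 0
  39 | 000100101100000 | 0 | 0
  40 | 001001011000000 | 0 | 0
  41 | 010010110000000 | 0 | 1
  42 | 100101100000001 | 1 | 1
  43 | 001011000000011 | 0 | 0
  44 | 010110000000110 | 0 | 1
  45 | 101100000001101 | 1 | 1
  46 | 011000000011011 | 0 | 1
  47 | 110000000110111 | 1 | 0
  48 | 100000001101110 | 1 | 1
  49 | 000000011011101 | 0 | 0
  50 | 000000110111010 | 0 | 0
  51 | 000001101110100 | 0 | 0
  52 | 000011011101000 | 0 | 0
  53 | 000110111010000 | 0 | 0
  54 | 001101110100000 | 0 | 0
  55 | 011011101000000 | 0 | 1
  56 | 110111010000001 | 1 | 0
  57 | 101110100000010 | 1 | 1
  58 | 011101000000101 | 0 | 1
  59 | 111010000001011 | 1 | 0
  60 | 110100000010110 | 1 | 0
  61 | 101000000101100 | 1 | 1
  62 | 010000001011001 | 0 | 1
  63 | 100000010110011 | 1 | 1
  64 | 000000101100111 | 0 | 0
  65 | 000001011001110 | 0 | 0
  66 | 000010110011100 | 0 | 0
  67 | 000101100111000 | 0 | 0
  68 | 001011001110000 | 0 | 0
  69 | 010110011100000 | 0 | 1
  70 | 101100111000001 | 1 | 1
  71 | 011001110000011 | 0 | 1
  72 | 110011100000111 | 1 | 0
  73 | 100111000001110 | 1 | 1
  74 | 001110000011101 | 0 | 0
  75 | 011100000111010 | 0 | 1
  76 | 111000001110101 | 1 | 0
  77 | 110000011101010 | 1 | 0
  78 | 100000111010100 | 1 | 1
  79 | 000001110101001 | 0 | 0
  80 | 000011101010010 | 0 | 0
  81 | 000111010100100 | 0 | 0
  82 | 001110101001000 | 0 | 0
  83 | 011101010010000 | 0 | 1
  84 | 111010100100001 | 1 | 0
  85 | 110101001000010 | 1 | 0
  86 | 101010010000100 | 1 | 1
  87 | 010100100001001 | 0 | 1
  88 | 101001000010011 | 1 | 1
  89 | 010010000100111 | 0 | 1
  90 | 100100001001111 | 1 | 1
  91 | 001000010011111 | 0 | 0
  92 | 010000100111110 | 0 | 1
  93 | 100001001111101 | 1 | 1
  94 | 000010011111011 | 0 | 0
  95 | 000100111110110 | 0 | 0
  96 | 001001111101100 | 0 | 0
  97 | 010011111011000 | 0 | 1
  98 | 100111110110001 | 1 | 1
  99 | 001111101100011 | 0 | 0
 100 | 011111011000110 | 0 | 1
 101 | 111110110001101 | 1 | 0
 102 | 111101100011010 | 1 | 0
 103 | 111011000110100 | 1 | 0
 104 | 110110001101000 | 1 | 0
 105 | 101100011010000 | 1 | 1
 106 | 011000110100001 | 0 | 1
 107 | 110001101000011 | 1 | 0
 108 | 100011010000110 | 1 | 1
 109 | 000110100001101 | 0 | 0
 110 | 001101000011010 | 0 | 0
 111 | 011010000110100 | 0 | 1
 112 | 110100001101001 | 1 | 0
 113 | 101000011010010 | 1 | 1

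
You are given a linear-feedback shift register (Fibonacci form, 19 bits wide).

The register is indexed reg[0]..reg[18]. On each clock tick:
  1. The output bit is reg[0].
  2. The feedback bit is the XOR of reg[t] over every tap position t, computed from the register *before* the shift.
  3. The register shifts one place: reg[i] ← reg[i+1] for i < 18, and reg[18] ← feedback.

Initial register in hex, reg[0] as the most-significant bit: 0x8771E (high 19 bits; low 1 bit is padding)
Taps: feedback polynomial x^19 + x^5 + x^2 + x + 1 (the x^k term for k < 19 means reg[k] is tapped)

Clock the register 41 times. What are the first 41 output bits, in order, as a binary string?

k : reg_k → out_k, fb_k
0: 1000011101110001111 → 1, fb=0
1: 0000111011100011110 → 0, fb=1
2: 0001110111000111101 → 0, fb=1
3: 0011101110001111011 → 0, fb=1
4: 0111011100011110111 → 0, fb=1
5: 1110111000111101111 → 1, fb=0
6: 1101110001111011110 → 1, fb=1
7: 1011100011110111101 → 1, fb=0
8: 0111000111101111010 → 0, fb=0
9: 1110001111011110100 → 1, fb=1
10: 1100011110111101001 → 1, fb=1
11: 1000111101111010011 → 1, fb=0
12: 0001111011110100110 → 0, fb=1
13: 0011110111101001101 → 0, fb=0
14: 0111101111010011010 → 0, fb=0
15: 1111011110100110100 → 1, fb=0
16: 1110111101001101000 → 1, fb=0
17: 1101111010011010000 → 1, fb=1
18: 1011110100110100001 → 1, fb=1
19: 0111101001101000011 → 0, fb=0
20: 1111010011010000110 → 1, fb=0
21: 1110100110100001100 → 1, fb=1
22: 1101001101000011001 → 1, fb=0
23: 1010011010000110010 → 1, fb=1
24: 0100110100001100101 → 0, fb=0
25: 1001101000011001010 → 1, fb=1
26: 0011010000110010101 → 0, fb=0
27: 0110100001100101010 → 0, fb=0
28: 1101000011001010100 → 1, fb=0
29: 1010000110010101000 → 1, fb=0
30: 0100001100101010000 → 0, fb=1
31: 1000011001010100001 → 1, fb=0
32: 0000110010101000010 → 0, fb=1
33: 0001100101010000101 → 0, fb=0
34: 0011001010100001010 → 0, fb=1
35: 0110010101000010101 → 0, fb=1
36: 1100101010000101011 → 1, fb=0
37: 1001010100001010110 → 1, fb=0
38: 0010101000010101100 → 0, fb=1
39: 0101010000101011001 → 0, fb=0
40: 1010100001010110010 → 1, fb=0

10000111011100011110111101001101000011001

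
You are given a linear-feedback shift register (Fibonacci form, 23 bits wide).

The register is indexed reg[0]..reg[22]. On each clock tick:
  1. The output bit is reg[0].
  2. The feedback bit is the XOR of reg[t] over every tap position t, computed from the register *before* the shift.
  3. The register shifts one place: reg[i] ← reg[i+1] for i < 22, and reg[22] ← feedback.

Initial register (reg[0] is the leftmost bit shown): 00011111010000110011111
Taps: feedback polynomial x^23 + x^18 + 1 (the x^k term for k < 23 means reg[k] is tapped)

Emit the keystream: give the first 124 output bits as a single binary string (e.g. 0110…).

step | reg (before) | out | fb
   0 | 00011111010000110011111 | 0 | 1
   1 | 00111110100001100111111 | 0 | 1
   2 | 01111101000011001111111 | 0 | 1
   3 | 11111010000110011111111 | 1 | 0
   4 | 11110100001100111111110 | 1 | 0
   5 | 11101000011001111111100 | 1 | 0
   6 | 11010000110011111111000 | 1 | 0
   7 | 10100001100111111110000 | 1 | 0
   8 | 01000011001111111100000 | 0 | 0
   9 | 10000110011111111000000 | 1 | 1
  10 | 00001100111111110000001 | 0 | 0
  11 | 00011001111111100000010 | 0 | 0
  12 | 00110011111111000000100 | 0 | 0
  13 | 01100111111110000001000 | 0 | 0
  14 | 11001111111100000010000 | 1 | 0
  15 | 10011111111000000100000 | 1 | 1
  16 | 00111111110000001000001 | 0 | 0
  17 | 01111111100000010000010 | 0 | 0
  18 | 11111111000000100000100 | 1 | 1
  19 | 11111110000001000001001 | 1 | 1
  20 | 11111100000010000010011 | 1 | 0
  21 | 11111000000100000100110 | 1 | 1
  22 | 11110000001000001001101 | 1 | 1
  23 | 11100000010000010011011 | 1 | 0
  24 | 11000000100000100110110 | 1 | 0
  25 | 10000001000001001101100 | 1 | 1
  26 | 00000010000010011011001 | 0 | 1
  27 | 00000100000100110110011 | 0 | 1
  28 | 00001000001001101100111 | 0 | 0
  29 | 00010000010011011001110 | 0 | 0
  30 | 00100000100110110011100 | 0 | 1
  31 | 01000001001101100111001 | 0 | 1
  32 | 10000010011011001110011 | 1 | 0
  33 | 00000100110110011100110 | 0 | 0
  34 | 00001001101100111001100 | 0 | 0
  35 | 00010011011001110011000 | 0 | 1
  36 | 00100110110011100110001 | 0 | 1
  37 | 01001101100111001100011 | 0 | 0
  38 | 10011011001110011000110 | 1 | 1
  39 | 00110110011100110001101 | 0 | 0
  40 | 01101100111001100011010 | 0 | 1
  41 | 11011001110011000110101 | 1 | 0
  42 | 10110011100110001101010 | 1 | 1
  43 | 01100111001100011010101 | 0 | 1
  44 | 11001110011000110101011 | 1 | 1
  45 | 10011100110001101010111 | 1 | 0
  46 | 00111001100011010101110 | 0 | 0
  47 | 01110011000110101011100 | 0 | 1
  48 | 11100110001101010111001 | 1 | 0
  49 | 11001100011010101110010 | 1 | 0
  50 | 10011000110101011100100 | 1 | 1
  51 | 00110001101010111001001 | 0 | 0
  52 | 01100011010101110010010 | 0 | 1
  53 | 11000110101011100100101 | 1 | 1
  54 | 10001101010111001001011 | 1 | 1
  55 | 00011010101110010010111 | 0 | 1
  56 | 00110101011100100101111 | 0 | 0
  57 | 01101010111001001011110 | 0 | 1
  58 | 11010101110010010111101 | 1 | 0
  59 | 10101011100100101111010 | 1 | 0
  60 | 01010111001001011110100 | 0 | 1
  61 | 10101110010010111101001 | 1 | 1
  62 | 01011100100101111010011 | 0 | 1
  63 | 10111001001011110100111 | 1 | 1
  64 | 01110010010111101001111 | 0 | 0
  65 | 11100100101111010011110 | 1 | 0
  66 | 11001001011110100111100 | 1 | 0
  67 | 10010010111101001111000 | 1 | 0
  68 | 00100101111010011110000 | 0 | 1
  69 | 01001011110100111100001 | 0 | 0
  70 | 10010111101001111000010 | 1 | 1
  71 | 00101111010011110000101 | 0 | 0
  72 | 01011110100111100001010 | 0 | 0
  73 | 10111101001111000010100 | 1 | 0
  74 | 01111010011110000101000 | 0 | 0
  75 | 11110100111100001010000 | 1 | 0
  76 | 11101001111000010100000 | 1 | 1
  77 | 11010011110000101000001 | 1 | 1
  78 | 10100111100001010000011 | 1 | 1
  79 | 01001111000010100000111 | 0 | 0
  80 | 10011110000101000001110 | 1 | 1
  81 | 00111100001010000011101 | 0 | 1
  82 | 01111000010100000111011 | 0 | 1
  83 | 11110000101000001110111 | 1 | 0
  84 | 11100001010000011101110 | 1 | 1
  85 | 11000010100000111011101 | 1 | 0
  86 | 10000101000001110111010 | 1 | 0
  87 | 00001010000011101110100 | 0 | 1
  88 | 00010100000111011101001 | 0 | 0
  89 | 00101000001110111010010 | 0 | 1
  90 | 01010000011101110100101 | 0 | 0
  91 | 10100000111011101001010 | 1 | 1
  92 | 01000001110111010010101 | 0 | 1
  93 | 10000011101110100101011 | 1 | 1
  94 | 00000111011101001010111 | 0 | 1
  95 | 00001110111010010101111 | 0 | 0
  96 | 00011101110100101011110 | 0 | 1
  97 | 00111011101001010111101 | 0 | 1
  98 | 01110111010010101111011 | 0 | 1
  99 | 11101110100101011110111 | 1 | 0
 100 | 11011101001010111101110 | 1 | 1
 101 | 10111010010101111011101 | 1 | 0
 102 | 01110100101011110111010 | 0 | 1
 103 | 11101001010111101110101 | 1 | 0
 104 | 11010010101111011101010 | 1 | 1
 105 | 10100101011110111010101 | 1 | 0
 106 | 01001010111101110101010 | 0 | 0
 107 | 10010101111011101010100 | 1 | 0
 108 | 00101011110111010101000 | 0 | 0
 109 | 01010111101110101010000 | 0 | 1
 110 | 10101111011101010100001 | 1 | 1
 111 | 01011110111010101000011 | 0 | 0
 112 | 10111101110101010000110 | 1 | 1
 113 | 01111011101010100001101 | 0 | 0
 114 | 11110111010101000011010 | 1 | 0
 115 | 11101110101010000110100 | 1 | 0
 116 | 11011101010100001101000 | 1 | 1
 117 | 10111010101000011010001 | 1 | 0
 118 | 01110101010000110100010 | 0 | 0
 119 | 11101010100001101000100 | 1 | 1
 120 | 11010101000011010001001 | 1 | 1
 121 | 10101010000110100010011 | 1 | 0
 122 | 01010100001101000100110 | 0 | 0
 123 | 10101000011010001001100 | 1 | 1

0001111101000011001111111100000010000010011011001110011000110101011100100101111010011110000101000001110111010010101111011101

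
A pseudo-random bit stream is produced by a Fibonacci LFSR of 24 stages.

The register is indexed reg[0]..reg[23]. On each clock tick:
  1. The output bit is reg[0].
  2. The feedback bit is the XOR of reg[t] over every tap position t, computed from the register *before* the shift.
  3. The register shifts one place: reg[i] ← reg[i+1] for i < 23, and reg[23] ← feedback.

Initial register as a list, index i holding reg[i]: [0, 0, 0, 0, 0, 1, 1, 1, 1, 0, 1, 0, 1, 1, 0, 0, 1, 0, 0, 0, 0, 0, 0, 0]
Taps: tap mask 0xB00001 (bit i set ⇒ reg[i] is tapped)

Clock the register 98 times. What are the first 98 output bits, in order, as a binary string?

00000111101011001000000000000101100001111111111111111001110000101111010000101011111111001100000000

k : reg_k → out_k, fb_k
0: 000001111010110010000000 → 0, fb=0
1: 000011110101100100000000 → 0, fb=0
2: 000111101011001000000000 → 0, fb=0
3: 001111010110010000000000 → 0, fb=0
4: 011110101100100000000000 → 0, fb=0
5: 111101011001000000000000 → 1, fb=1
6: 111010110010000000000001 → 1, fb=0
7: 110101100100000000000010 → 1, fb=1
8: 101011001000000000000101 → 1, fb=1
9: 010110010000000000001011 → 0, fb=0
10: 101100100000000000010110 → 1, fb=0
11: 011001000000000000101100 → 0, fb=0
12: 110010000000000001011000 → 1, fb=0
13: 100100000000000010110000 → 1, fb=1
14: 001000000000000101100001 → 0, fb=1
15: 010000000000001011000011 → 0, fb=1
16: 100000000000010110000111 → 1, fb=1
17: 000000000000101100001111 → 0, fb=1
18: 000000000001011000011111 → 0, fb=1
19: 000000000010110000111111 → 0, fb=1
20: 000000000101100001111111 → 0, fb=1
21: 000000001011000011111111 → 0, fb=1
22: 000000010110000111111111 → 0, fb=1
23: 000000101100001111111111 → 0, fb=1
24: 000001011000011111111111 → 0, fb=1
25: 000010110000111111111111 → 0, fb=1
26: 000101100001111111111111 → 0, fb=1
27: 001011000011111111111111 → 0, fb=1
28: 010110000111111111111111 → 0, fb=1
29: 101100001111111111111111 → 1, fb=0
30: 011000011111111111111110 → 0, fb=0
31: 110000111111111111111100 → 1, fb=1
32: 100001111111111111111001 → 1, fb=1
33: 000011111111111111110011 → 0, fb=1
34: 000111111111111111100111 → 0, fb=0
35: 001111111111111111001110 → 0, fb=0
36: 011111111111111110011100 → 0, fb=0
37: 111111111111111100111000 → 1, fb=0
38: 111111111111111001110000 → 1, fb=1
39: 111111111111110011100001 → 1, fb=0
40: 111111111111100111000010 → 1, fb=1
41: 111111111111001110000101 → 1, fb=1
42: 111111111110011100001011 → 1, fb=1
43: 111111111100111000010111 → 1, fb=1
44: 111111111001110000101111 → 1, fb=0
45: 111111110011100001011110 → 1, fb=1
46: 111111100111000010111101 → 1, fb=0
47: 111111001110000101111010 → 1, fb=0
48: 111110011100001011110100 → 1, fb=0
49: 111100111000010111101000 → 1, fb=0
50: 111001110000101111010000 → 1, fb=1
51: 110011100001011110100001 → 1, fb=0
52: 100111000010111101000010 → 1, fb=1
53: 001110000101111010000101 → 0, fb=0
54: 011100001011110100001010 → 0, fb=1
55: 111000010111101000010101 → 1, fb=1
56: 110000101111010000101011 → 1, fb=1
57: 100001011110100001010111 → 1, fb=1
58: 000010111101000010101111 → 0, fb=1
59: 000101111010000101011111 → 0, fb=1
60: 001011110100001010111111 → 0, fb=1
61: 010111101000010101111111 → 0, fb=1
62: 101111010000101011111111 → 1, fb=0
63: 011110100001010111111110 → 0, fb=0
64: 111101000010101111111100 → 1, fb=1
65: 111010000101011111111001 → 1, fb=1
66: 110100001010111111110011 → 1, fb=0
67: 101000010101111111100110 → 1, fb=0
68: 010000101011111111001100 → 0, fb=0
69: 100001010111111110011000 → 1, fb=0
70: 000010101111111100110000 → 0, fb=0
71: 000101011111111001100000 → 0, fb=0
72: 001010111111110011000000 → 0, fb=0
73: 010101111111100110000000 → 0, fb=0
74: 101011111111001100000000 → 1, fb=1
75: 010111111110011000000001 → 0, fb=1
76: 101111111100110000000011 → 1, fb=0
77: 011111111001100000000110 → 0, fb=1
78: 111111110011000000001101 → 1, fb=0
79: 111111100110000000011010 → 1, fb=0
80: 111111001100000000110100 → 1, fb=0
81: 111110011000000001101000 → 1, fb=0
82: 111100110000000011010000 → 1, fb=1
83: 111001100000000110100001 → 1, fb=0
84: 110011000000001101000010 → 1, fb=1
85: 100110000000011010000101 → 1, fb=1
86: 001100000000110100001011 → 0, fb=0
87: 011000000001101000010110 → 0, fb=1
88: 110000000011010000101101 → 1, fb=0
89: 100000000110100001011010 → 1, fb=0
90: 000000001101000010110100 → 0, fb=1
91: 000000011010000101101001 → 0, fb=0
92: 000000110100001011010010 → 0, fb=0
93: 000001101000010110100100 → 0, fb=1
94: 000011010000101101001001 → 0, fb=0
95: 000110100001011010010010 → 0, fb=0
96: 001101000010110100100100 → 0, fb=1
97: 011010000101101001001001 → 0, fb=0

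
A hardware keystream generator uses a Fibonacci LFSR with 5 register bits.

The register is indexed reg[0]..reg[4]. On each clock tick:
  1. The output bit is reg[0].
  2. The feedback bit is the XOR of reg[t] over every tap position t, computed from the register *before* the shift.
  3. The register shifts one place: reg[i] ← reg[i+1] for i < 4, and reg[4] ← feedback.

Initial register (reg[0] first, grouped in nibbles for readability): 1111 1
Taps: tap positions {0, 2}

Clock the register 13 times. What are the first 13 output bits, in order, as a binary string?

k : reg_k → out_k, fb_k
0: 11111 → 1, fb=0
1: 11110 → 1, fb=0
2: 11100 → 1, fb=0
3: 11000 → 1, fb=1
4: 10001 → 1, fb=1
5: 00011 → 0, fb=0
6: 00110 → 0, fb=1
7: 01101 → 0, fb=1
8: 11011 → 1, fb=1
9: 10111 → 1, fb=0
10: 01110 → 0, fb=1
11: 11101 → 1, fb=0
12: 11010 → 1, fb=1

1111100011011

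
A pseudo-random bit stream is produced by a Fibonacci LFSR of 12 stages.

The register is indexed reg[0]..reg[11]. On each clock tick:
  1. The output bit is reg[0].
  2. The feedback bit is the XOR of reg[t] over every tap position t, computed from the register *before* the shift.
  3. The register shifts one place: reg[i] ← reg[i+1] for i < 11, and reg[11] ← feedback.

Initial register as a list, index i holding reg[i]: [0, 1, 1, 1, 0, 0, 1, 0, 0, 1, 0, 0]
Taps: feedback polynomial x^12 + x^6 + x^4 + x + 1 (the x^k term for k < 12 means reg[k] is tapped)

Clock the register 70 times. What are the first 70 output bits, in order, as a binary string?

0111001001000010001001101101101100000001110101101010101110111010100111

tick  register→output (feedback)
  0  011100100100→0 (0)
  1  111001001000→1 (0)
  2  110010010000→1 (1)
  3  100100100001→1 (0)
  4  001001000010→0 (0)
  5  010010000100→0 (0)
  6  100100001000→1 (1)
  7  001000010001→0 (0)
  8  010000100010→0 (0)
  9  100001000100→1 (1)
 10  000010001001→0 (1)
 11  000100010011→0 (0)
 12  001000100110→0 (1)
 13  010001001101→0 (1)
 14  100010011011→1 (0)
 15  000100110110→0 (1)
 16  001001101101→0 (1)
 17  010011011011→0 (0)
 18  100110110110→1 (1)
 19  001101101101→0 (1)
 20  011011011011→0 (0)
 21  110110110110→1 (0)
 22  101101101100→1 (0)
 23  011011011000→0 (0)
 24  110110110000→1 (0)
 25  101101100000→1 (0)
 26  011011000000→0 (0)
 27  110110000000→1 (1)
 28  101100000001→1 (1)
 29  011000000011→0 (1)
 30  110000000111→1 (0)
 31  100000001110→1 (1)
 32  000000011101→0 (0)
 33  000000111010→0 (1)
 34  000001110101→0 (1)
 35  000011101011→0 (0)
 36  000111010110→0 (1)
 37  001110101101→0 (0)
 38  011101011010→0 (1)
 39  111010110101→1 (0)
 40  110101101010→1 (1)
 41  101011010101→1 (0)
 42  010110101010→0 (1)
 43  101101010101→1 (1)
 44  011010101011→0 (1)
 45  110101010111→1 (0)
 46  101010101110→1 (1)
 47  010101011101→0 (1)
 48  101010111011→1 (1)
 49  010101110111→0 (0)
 50  101011101110→1 (1)
 51  010111011101→0 (0)
 52  101110111010→1 (1)
 53  011101110101→0 (0)
 54  111011101010→1 (0)
 55  110111010100→1 (1)
 56  101110101001→1 (1)
 57  011101010011→0 (1)
 58  111010100111→1 (0)
 59  110101001110→1 (0)
 60  101010011100→1 (0)
 61  010100111000→0 (0)
 62  101001110000→1 (0)
 63  010011100000→0 (1)
 64  100111000001→1 (0)
 65  001110000010→0 (1)
 66  011100000101→0 (1)
 67  111000001011→1 (0)
 68  110000010110→1 (0)
 69  100000101100→1 (0)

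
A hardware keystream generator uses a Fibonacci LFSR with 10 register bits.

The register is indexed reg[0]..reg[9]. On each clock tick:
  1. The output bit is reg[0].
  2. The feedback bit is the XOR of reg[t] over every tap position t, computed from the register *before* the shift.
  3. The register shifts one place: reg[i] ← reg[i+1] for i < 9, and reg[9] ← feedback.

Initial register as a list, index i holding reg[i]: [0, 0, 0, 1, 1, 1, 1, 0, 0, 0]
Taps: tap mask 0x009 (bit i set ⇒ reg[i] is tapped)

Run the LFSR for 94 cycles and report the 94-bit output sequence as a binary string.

step | reg (before) | out | fb
   0 | 0001111000 | 0 | 1
   1 | 0011110001 | 0 | 1
   2 | 0111100011 | 0 | 1
   3 | 1111000111 | 1 | 0
   4 | 1110001110 | 1 | 1
   5 | 1100011101 | 1 | 1
   6 | 1000111011 | 1 | 1
   7 | 0001110111 | 0 | 1
   8 | 0011101111 | 0 | 1
   9 | 0111011111 | 0 | 1
  10 | 1110111111 | 1 | 1
  11 | 1101111111 | 1 | 0
  12 | 1011111110 | 1 | 0
  13 | 0111111100 | 0 | 1
  14 | 1111111001 | 1 | 0
  15 | 1111110010 | 1 | 0
  16 | 1111100100 | 1 | 0
  17 | 1111001000 | 1 | 0
  18 | 1110010000 | 1 | 1
  19 | 1100100001 | 1 | 1
  20 | 1001000011 | 1 | 0
  21 | 0010000110 | 0 | 0
  22 | 0100001100 | 0 | 0
  23 | 1000011000 | 1 | 1
  24 | 0000110001 | 0 | 0
  25 | 0001100010 | 0 | 1
  26 | 0011000101 | 0 | 1
  27 | 0110001011 | 0 | 0
  28 | 1100010110 | 1 | 1
  29 | 1000101101 | 1 | 1
  30 | 0001011011 | 0 | 1
  31 | 0010110111 | 0 | 0
  32 | 0101101110 | 0 | 1
  33 | 1011011101 | 1 | 0
  34 | 0110111010 | 0 | 0
  35 | 1101110100 | 1 | 0
  36 | 1011101000 | 1 | 0
  37 | 0111010000 | 0 | 1
  38 | 1110100001 | 1 | 1
  39 | 1101000011 | 1 | 0
  40 | 1010000110 | 1 | 1
  41 | 0100001101 | 0 | 0
  42 | 1000011010 | 1 | 1
  43 | 0000110101 | 0 | 0
  44 | 0001101010 | 0 | 1
  45 | 0011010101 | 0 | 1
  46 | 0110101011 | 0 | 0
  47 | 1101010110 | 1 | 0
  48 | 1010101100 | 1 | 1
  49 | 0101011001 | 0 | 1
  50 | 1010110011 | 1 | 1
  51 | 0101100111 | 0 | 1
  52 | 1011001111 | 1 | 0
  53 | 0110011110 | 0 | 0
  54 | 1100111100 | 1 | 1
  55 | 1001111001 | 1 | 0
  56 | 0011110010 | 0 | 1
  57 | 0111100101 | 0 | 1
  58 | 1111001011 | 1 | 0
  59 | 1110010110 | 1 | 1
  60 | 1100101101 | 1 | 1
  61 | 1001011011 | 1 | 0
  62 | 0010110110 | 0 | 0
  63 | 0101101100 | 0 | 1
  64 | 1011011001 | 1 | 0
  65 | 0110110010 | 0 | 0
  66 | 1101100100 | 1 | 0
  67 | 1011001000 | 1 | 0
  68 | 0110010000 | 0 | 0
  69 | 1100100000 | 1 | 1
  70 | 1001000001 | 1 | 0
  71 | 0010000010 | 0 | 0
  72 | 0100000100 | 0 | 0
  73 | 1000001000 | 1 | 1
  74 | 0000010001 | 0 | 0
  75 | 0000100010 | 0 | 0
  76 | 0001000100 | 0 | 1
  77 | 0010001001 | 0 | 0
  78 | 0100010010 | 0 | 0
  79 | 1000100100 | 1 | 1
  80 | 0001001001 | 0 | 1
  81 | 0010010011 | 0 | 0
  82 | 0100100110 | 0 | 0
  83 | 1001001100 | 1 | 0
  84 | 0010011000 | 0 | 0
  85 | 0100110000 | 0 | 0
  86 | 1001100000 | 1 | 0
  87 | 0011000000 | 0 | 1
  88 | 0110000001 | 0 | 0
  89 | 1100000010 | 1 | 1
  90 | 1000000101 | 1 | 1
  91 | 0000001011 | 0 | 0
  92 | 0000010110 | 0 | 0
  93 | 0000101100 | 0 | 0

0001111000111011111110010000110001011011101000011010101100111100101101100100000100010010011000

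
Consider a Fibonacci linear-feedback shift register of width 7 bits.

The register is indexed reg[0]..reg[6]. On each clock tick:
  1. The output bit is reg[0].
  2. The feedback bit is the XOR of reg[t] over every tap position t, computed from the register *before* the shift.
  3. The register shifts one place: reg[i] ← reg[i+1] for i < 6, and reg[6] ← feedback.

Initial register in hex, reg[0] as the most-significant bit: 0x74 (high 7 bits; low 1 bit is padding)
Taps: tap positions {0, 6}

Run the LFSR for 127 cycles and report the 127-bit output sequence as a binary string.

tick  register→output (feedback)
  0  0111010→0 (0)
  1  1110100→1 (1)
  2  1101001→1 (0)
  3  1010010→1 (1)
  4  0100101→0 (1)
  5  1001011→1 (0)
  6  0010110→0 (0)
  7  0101100→0 (0)
  8  1011000→1 (1)
  9  0110001→0 (1)
 10  1100011→1 (0)
 11  1000110→1 (1)
 12  0001101→0 (1)
 13  0011011→0 (1)
 14  0110111→0 (1)
 15  1101111→1 (0)
 16  1011110→1 (1)
 17  0111101→0 (1)
 18  1111011→1 (0)
 19  1110110→1 (1)
 20  1101101→1 (0)
 21  1011010→1 (1)
 22  0110101→0 (1)
 23  1101011→1 (0)
 24  1010110→1 (1)
 25  0101101→0 (1)
 26  1011011→1 (0)
 27  0110110→0 (0)
 28  1101100→1 (1)
 29  1011001→1 (0)
 30  0110010→0 (0)
 31  1100100→1 (1)
 32  1001001→1 (0)
 33  0010010→0 (0)
 34  0100100→0 (0)
 35  1001000→1 (1)
 36  0010001→0 (1)
 37  0100011→0 (1)
 38  1000111→1 (0)
 39  0001110→0 (0)
 40  0011100→0 (0)
 41  0111000→0 (0)
 42  1110000→1 (1)
 43  1100001→1 (0)
 44  1000010→1 (1)
 45  0000101→0 (1)
 46  0001011→0 (1)
 47  0010111→0 (1)
 48  0101111→0 (1)
 49  1011111→1 (0)
 50  0111110→0 (0)
 51  1111100→1 (1)
 52  1111001→1 (0)
 53  1110010→1 (1)
 54  1100101→1 (0)
 55  1001010→1 (1)
 56  0010101→0 (1)
 57  0101011→0 (1)
 58  1010111→1 (0)
 59  0101110→0 (0)
 60  1011100→1 (1)
 61  0111001→0 (1)
 62  1110011→1 (0)
 63  1100110→1 (1)
 64  1001101→1 (0)
 65  0011010→0 (0)
 66  0110100→0 (0)
 67  1101000→1 (1)
 68  1010001→1 (0)
 69  0100010→0 (0)
 70  1000100→1 (1)
 71  0001001→0 (1)
 72  0010011→0 (1)
 73  0100111→0 (1)
 74  1001111→1 (0)
 75  0011110→0 (0)
 76  0111100→0 (0)
 77  1111000→1 (1)
 78  1110001→1 (0)
 79  1100010→1 (1)
 80  1000101→1 (0)
 81  0001010→0 (0)
 82  0010100→0 (0)
 83  0101000→0 (0)
 84  1010000→1 (1)
 85  0100001→0 (1)
 86  1000011→1 (0)
 87  0000110→0 (0)
 88  0001100→0 (0)
 89  0011000→0 (0)
 90  0110000→0 (0)
 91  1100000→1 (1)
 92  1000001→1 (0)
 93  0000010→0 (0)
 94  0000100→0 (0)
 95  0001000→0 (0)
 96  0010000→0 (0)
 97  0100000→0 (0)
 98  1000000→1 (1)
 99  0000001→0 (1)
100  0000011→0 (1)
101  0000111→0 (1)
102  0001111→0 (1)
103  0011111→0 (1)
104  0111111→0 (1)
105  1111111→1 (0)
106  1111110→1 (1)
107  1111101→1 (0)
108  1111010→1 (1)
109  1110101→1 (0)
110  1101010→1 (1)
111  1010101→1 (0)
112  0101010→0 (0)
113  1010100→1 (1)
114  0101001→0 (1)
115  1010011→1 (0)
116  0100110→0 (0)
117  1001100→1 (1)
118  0011001→0 (1)
119  0110011→0 (1)
120  1100111→1 (0)
121  1001110→1 (1)
122  0011101→0 (1)
123  0111011→0 (1)
124  1110111→1 (0)
125  1101110→1 (1)
126  1011101→1 (0)

0111010010110001101111011010110110010010001110000101111100101011100110100010011110001010000110000010000001111111010101001100111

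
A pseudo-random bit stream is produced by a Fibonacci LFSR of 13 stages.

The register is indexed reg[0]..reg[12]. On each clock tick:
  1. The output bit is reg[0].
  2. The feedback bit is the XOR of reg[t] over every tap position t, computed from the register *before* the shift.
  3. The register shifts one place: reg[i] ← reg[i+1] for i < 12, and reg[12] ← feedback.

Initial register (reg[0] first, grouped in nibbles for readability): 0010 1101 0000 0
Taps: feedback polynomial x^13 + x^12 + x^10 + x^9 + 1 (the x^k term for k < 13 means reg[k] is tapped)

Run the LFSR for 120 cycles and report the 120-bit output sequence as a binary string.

step | reg (before) | out | fb
   0 | 0010110100000 | 0 | 0
   1 | 0101101000000 | 0 | 0
   2 | 1011010000000 | 1 | 1
   3 | 0110100000001 | 0 | 1
   4 | 1101000000011 | 1 | 0
   5 | 1010000000110 | 1 | 0
   6 | 0100000001100 | 0 | 0
   7 | 1000000011000 | 1 | 0
   8 | 0000000110000 | 0 | 0
   9 | 0000001100000 | 0 | 0
  10 | 0000011000000 | 0 | 0
  11 | 0000110000000 | 0 | 0
  12 | 0001100000000 | 0 | 0
  13 | 0011000000000 | 0 | 0
  14 | 0110000000000 | 0 | 0
  15 | 1100000000000 | 1 | 1
  16 | 1000000000001 | 1 | 0
  17 | 0000000000010 | 0 | 0
  18 | 0000000000100 | 0 | 1
  19 | 0000000001001 | 0 | 0
  20 | 0000000010010 | 0 | 0
  21 | 0000000100100 | 0 | 1
  22 | 0000001001001 | 0 | 0
  23 | 0000010010010 | 0 | 0
  24 | 0000100100100 | 0 | 1
  25 | 0001001001001 | 0 | 0
  26 | 0010010010010 | 0 | 0
  27 | 0100100100100 | 0 | 1
  28 | 1001001001001 | 1 | 1
  29 | 0010010010011 | 0 | 1
  30 | 0100100100111 | 0 | 0
  31 | 1001001001110 | 1 | 1
  32 | 0010010011101 | 0 | 1
  33 | 0100100111011 | 0 | 0
  34 | 1001001110110 | 1 | 0
  35 | 0010011101100 | 0 | 0
  36 | 0100111011000 | 0 | 1
  37 | 1001110110001 | 1 | 0
  38 | 0011101100010 | 0 | 0
  39 | 0111011000100 | 0 | 1
  40 | 1110110001001 | 1 | 1
  41 | 1101100010011 | 1 | 0
  42 | 1011000100110 | 1 | 0
  43 | 0110001001100 | 0 | 0
  44 | 1100010011000 | 1 | 0
  45 | 1000100110000 | 1 | 1
  46 | 0001001100001 | 0 | 1
  47 | 0010011000011 | 0 | 1
  48 | 0100110000111 | 0 | 0
  49 | 1001100001110 | 1 | 1
  50 | 0011000011101 | 0 | 1
  51 | 0110000111011 | 0 | 0
  52 | 1100001110110 | 1 | 0
  53 | 1000011101100 | 1 | 1
  54 | 0000111011001 | 0 | 0
  55 | 0001110110010 | 0 | 0
  56 | 0011101100100 | 0 | 1
  57 | 0111011001001 | 0 | 0
  58 | 1110110010010 | 1 | 1
  59 | 1101100100101 | 1 | 1
  60 | 1011001001011 | 1 | 1
  61 | 0110010010111 | 0 | 0
  62 | 1100100101110 | 1 | 1
  63 | 1001001011101 | 1 | 0
  64 | 0010010111010 | 0 | 1
  65 | 0100101110101 | 0 | 0
  66 | 1001011101010 | 1 | 0
  67 | 0010111010100 | 0 | 1
  68 | 0101110101001 | 0 | 0
  69 | 1011101010010 | 1 | 1
  70 | 0111010100101 | 0 | 0
  71 | 1110101001010 | 1 | 0
  72 | 1101010010100 | 1 | 0
  73 | 1010100101000 | 1 | 0
  74 | 0101001010000 | 0 | 0
  75 | 1010010100000 | 1 | 1
  76 | 0100101000001 | 0 | 1
  77 | 1001010000011 | 1 | 0
  78 | 0010100000110 | 0 | 1
  79 | 0101000001101 | 0 | 1
  80 | 1010000011011 | 1 | 1
  81 | 0100000110111 | 0 | 0
  82 | 1000001101110 | 1 | 1
  83 | 0000011011101 | 0 | 1
  84 | 0000110111011 | 0 | 0
  85 | 0001101110110 | 0 | 1
  86 | 0011011101101 | 0 | 1
  87 | 0110111011011 | 0 | 0
  88 | 1101110110110 | 1 | 0
  89 | 1011101101100 | 1 | 1
  90 | 0111011011001 | 0 | 0
  91 | 1110110110010 | 1 | 1
  92 | 1101101100101 | 1 | 1
  93 | 1011011001011 | 1 | 1
  94 | 0110110010111 | 0 | 0
  95 | 1101100101110 | 1 | 1
  96 | 1011001011101 | 1 | 0
  97 | 0110010111010 | 0 | 1
  98 | 1100101110101 | 1 | 1
  99 | 1001011101011 | 1 | 1
 100 | 0010111010111 | 0 | 0
 101 | 0101110101110 | 0 | 0
 102 | 1011101011100 | 1 | 1
 103 | 0111010111001 | 0 | 0
 104 | 1110101110010 | 1 | 1
 105 | 1101011100101 | 1 | 1
 106 | 1010111001011 | 1 | 1
 107 | 0101110010111 | 0 | 0
 108 | 1011100101110 | 1 | 1
 109 | 0111001011101 | 0 | 1
 110 | 1110010111011 | 1 | 1
 111 | 1100101110111 | 1 | 1
 112 | 1001011101111 | 1 | 0
 113 | 0010111011110 | 0 | 0
 114 | 0101110111100 | 0 | 0
 115 | 1011101111000 | 1 | 0
 116 | 0111011110000 | 0 | 0
 117 | 1110111100000 | 1 | 1
 118 | 1101111000001 | 1 | 0
 119 | 1011110000010 | 1 | 1

001011010000000110000000000010010010010011101100010011000011101100100101110101001010000011011101101100101110101110010111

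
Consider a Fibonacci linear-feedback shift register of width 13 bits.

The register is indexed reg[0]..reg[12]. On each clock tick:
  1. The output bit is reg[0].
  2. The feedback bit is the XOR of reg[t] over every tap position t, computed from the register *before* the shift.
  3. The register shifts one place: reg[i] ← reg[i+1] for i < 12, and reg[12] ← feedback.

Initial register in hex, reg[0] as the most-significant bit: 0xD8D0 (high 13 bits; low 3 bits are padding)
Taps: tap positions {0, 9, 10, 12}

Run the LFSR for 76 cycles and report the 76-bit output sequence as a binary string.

1101100011010001010100010010100111001000100110001001010111000000110100011100

tick  register→output (feedback)
  0  1101100011010→1 (0)
  1  1011000110100→1 (0)
  2  0110001101000→0 (1)
  3  1100011010001→1 (0)
  4  1000110100010→1 (1)
  5  0001101000101→0 (0)
  6  0011010001010→0 (1)
  7  0110100010101→0 (0)
  8  1101000101010→1 (0)
  9  1010001010100→1 (0)
 10  0100010101000→0 (1)
 11  1000101010001→1 (0)
 12  0001010100010→0 (0)
 13  0010101000100→0 (1)
 14  0101010001001→0 (0)
 15  1010100010010→1 (1)
 16  0101000100101→0 (0)
 17  1010001001010→1 (0)
 18  0100010010100→0 (1)
 19  1000100101001→1 (1)
 20  0001001010011→0 (1)
 21  0010010100111→0 (0)
 22  0100101001110→0 (0)
 23  1001010011100→1 (1)
 24  0010100111001→0 (0)
 25  0101001110010→0 (0)
 26  1010011100100→1 (0)
 27  0100111001000→0 (1)
 28  1001110010001→1 (0)
 29  0011100100010→0 (0)
 30  0111001000100→0 (1)
 31  1110010001001→1 (1)
 32  1100100010011→1 (0)
 33  1001000100110→1 (0)
 34  0010001001100→0 (0)
 35  0100010011000→0 (1)
 36  1000100110001→1 (0)
 37  0001001100010→0 (0)
 38  0010011000100→0 (1)
 39  0100110001001→0 (0)
 40  1001100010010→1 (1)
 41  0011000100101→0 (0)
 42  0110001001010→0 (1)
 43  1100010010101→1 (1)
 44  1000100101011→1 (1)
 45  0001001010111→0 (0)
 46  0010010101110→0 (0)
 47  0100101011100→0 (0)
 48  1001010111000→1 (0)
 49  0010101110000→0 (0)
 50  0101011100000→0 (0)
 51  1010111000000→1 (1)
 52  0101110000001→0 (1)
 53  1011100000011→1 (0)
 54  0111000000110→0 (1)
 55  1110000001101→1 (0)
 56  1100000011010→1 (0)
 57  1000000110100→1 (0)
 58  0000001101000→0 (1)
 59  0000011010001→0 (1)
 60  0000110100011→0 (1)
 61  0001101000111→0 (0)
 62  0011010001110→0 (0)
 63  0110100011100→0 (0)
 64  1101000111000→1 (0)
 65  1010001110000→1 (1)
 66  0100011100001→0 (1)
 67  1000111000011→1 (0)
 68  0001110000110→0 (1)
 69  0011100001101→0 (1)
 70  0111000011011→0 (0)
 71  1110000110110→1 (0)
 72  1100001101100→1 (1)
 73  1000011011001→1 (1)
 74  0000110110011→0 (1)
 75  0001101100111→0 (0)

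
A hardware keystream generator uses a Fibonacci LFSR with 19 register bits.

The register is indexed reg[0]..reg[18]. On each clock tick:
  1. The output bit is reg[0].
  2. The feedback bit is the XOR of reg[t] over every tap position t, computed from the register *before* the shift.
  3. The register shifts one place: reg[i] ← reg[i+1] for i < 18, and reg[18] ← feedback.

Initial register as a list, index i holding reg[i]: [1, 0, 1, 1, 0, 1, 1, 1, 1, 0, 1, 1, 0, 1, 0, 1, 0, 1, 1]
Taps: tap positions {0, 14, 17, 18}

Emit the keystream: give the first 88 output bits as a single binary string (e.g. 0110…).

step | reg (before) | out | fb
   0 | 1011011110110101011 | 1 | 1
   1 | 0110111101101010111 | 0 | 1
   2 | 1101111011010101111 | 1 | 1
   3 | 1011110110101011111 | 1 | 0
   4 | 0111101101010111110 | 0 | 0
   5 | 1111011010101111100 | 1 | 0
   6 | 1110110101011111000 | 1 | 0
   7 | 1101101010111110000 | 1 | 0
   8 | 1011010101111100000 | 1 | 1
   9 | 0110101011111000001 | 0 | 1
  10 | 1101010111110000011 | 1 | 1
  11 | 1010101111100000111 | 1 | 1
  12 | 0101011111000001111 | 0 | 0
  13 | 1010111110000011110 | 1 | 1
  14 | 0101111100000111101 | 0 | 0
  15 | 1011111000001111010 | 1 | 1
  16 | 0111110000011110101 | 0 | 0
  17 | 1111100000111101010 | 1 | 0
  18 | 1111000001111010100 | 1 | 0
  19 | 1110000011110101000 | 1 | 1
  20 | 1100000111101010001 | 1 | 1
  21 | 1000001111010100011 | 1 | 1
  22 | 0000011110101000111 | 0 | 0
  23 | 0000111101010001110 | 0 | 1
  24 | 0001111010100011101 | 0 | 0
  25 | 0011110101000111010 | 0 | 0
  26 | 0111101010001110100 | 0 | 1
  27 | 1111010100011101001 | 1 | 0
  28 | 1110101000111010010 | 1 | 1
  29 | 1101010001110100101 | 1 | 0
  30 | 1010100011101001010 | 1 | 0
  31 | 0101000111010010100 | 0 | 1
  32 | 1010001110100101001 | 1 | 0
  33 | 0100011101001010010 | 0 | 0
  34 | 1000111010010100100 | 1 | 1
  35 | 0001110100101001001 | 0 | 1
  36 | 0011101001010010011 | 0 | 1
  37 | 0111010010100100111 | 0 | 0
  38 | 1110100101001001110 | 1 | 0
  39 | 1101001010010011100 | 1 | 0
  40 | 1010010100100111000 | 1 | 0
  41 | 0100101001001110000 | 0 | 1
  42 | 1001010010011100001 | 1 | 0
  43 | 0010100100111000010 | 0 | 1
  44 | 0101001001110000101 | 0 | 1
  45 | 1010010011100001011 | 1 | 1
  46 | 0100100111000010111 | 0 | 1
  47 | 1001001110000101111 | 1 | 1
  48 | 0010011100001011111 | 0 | 1
  49 | 0100111000010111111 | 0 | 1
  50 | 1001110000101111111 | 1 | 0
  51 | 0011100001011111110 | 0 | 0
  52 | 0111000010111111100 | 0 | 1
  53 | 1110000101111111001 | 1 | 1
  54 | 1100001011111110011 | 1 | 0
  55 | 1000010111111100110 | 1 | 0
  56 | 0000101111111001100 | 0 | 0
  57 | 0001011111110011000 | 0 | 1
  58 | 0010111111100110001 | 0 | 0
  59 | 0101111111001100010 | 0 | 1
  60 | 1011111110011000101 | 1 | 0
  61 | 0111111100110001010 | 0 | 1
  62 | 1111111001100010101 | 1 | 1
  63 | 1111110011000101011 | 1 | 1
  64 | 1111100110001010111 | 1 | 0
  65 | 1111001100010101110 | 1 | 0
  66 | 1110011000101011100 | 1 | 0
  67 | 1100110001010111000 | 1 | 0
  68 | 1001100010101110000 | 1 | 0
  69 | 0011000101011100000 | 0 | 0
  70 | 0110001010111000000 | 0 | 0
  71 | 1100010101110000000 | 1 | 1
  72 | 1000101011100000001 | 1 | 0
  73 | 0001010111000000010 | 0 | 1
  74 | 0010101110000000101 | 0 | 1
  75 | 0101011100000001011 | 0 | 0
  76 | 1010111000000010110 | 1 | 1
  77 | 0101110000000101101 | 0 | 1
  78 | 1011100000001011011 | 1 | 0
  79 | 0111000000010110110 | 0 | 0
  80 | 1110000000101101100 | 1 | 1
  81 | 1100000001011011001 | 1 | 1
  82 | 1000000010110110011 | 1 | 0
  83 | 0000000101101100110 | 0 | 1
  84 | 0000001011011001101 | 0 | 1
  85 | 0000010110110011011 | 0 | 1
  86 | 0000101101100110111 | 0 | 1
  87 | 0001011011001101111 | 0 | 0

1011011110110101011111000001111010100011101001010010011100001011111110011000101011100000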